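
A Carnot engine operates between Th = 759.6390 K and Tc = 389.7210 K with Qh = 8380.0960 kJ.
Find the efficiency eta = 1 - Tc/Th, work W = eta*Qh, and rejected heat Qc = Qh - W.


eta = 1 - 389.7210/759.6390 = 0.4870
W = 0.4870 * 8380.0960 = 4080.8178 kJ
Qc = 8380.0960 - 4080.8178 = 4299.2782 kJ

eta = 48.6966%, W = 4080.8178 kJ, Qc = 4299.2782 kJ


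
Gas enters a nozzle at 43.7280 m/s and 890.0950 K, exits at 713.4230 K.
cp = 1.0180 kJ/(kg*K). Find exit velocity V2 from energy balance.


dT = 176.6720 K
2*cp*1000*dT = 359704.1920
V1^2 = 1912.1380
V2 = sqrt(361616.3300) = 601.3454 m/s

601.3454 m/s


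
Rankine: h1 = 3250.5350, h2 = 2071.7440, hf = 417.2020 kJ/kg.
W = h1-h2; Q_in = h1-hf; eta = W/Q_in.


W = 1178.7910 kJ/kg
Q_in = 2833.3330 kJ/kg
eta = 0.4160 = 41.6044%

eta = 41.6044%


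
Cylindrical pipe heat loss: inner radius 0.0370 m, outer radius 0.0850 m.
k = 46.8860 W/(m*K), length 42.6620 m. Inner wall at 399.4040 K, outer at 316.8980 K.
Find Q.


dT = 82.5060 K
ln(ro/ri) = 0.8317
Q = 2*pi*46.8860*42.6620*82.5060 / 0.8317 = 1246710.6886 W

1246710.6886 W


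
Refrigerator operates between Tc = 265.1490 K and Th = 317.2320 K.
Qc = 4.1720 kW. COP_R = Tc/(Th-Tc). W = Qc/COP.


COP = 265.1490 / 52.0830 = 5.0909
W = 4.1720 / 5.0909 = 0.8195 kW

COP = 5.0909, W = 0.8195 kW


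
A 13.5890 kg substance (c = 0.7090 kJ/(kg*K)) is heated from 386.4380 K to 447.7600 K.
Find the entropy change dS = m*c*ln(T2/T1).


T2/T1 = 1.1587
ln(T2/T1) = 0.1473
dS = 13.5890 * 0.7090 * 0.1473 = 1.4190 kJ/K

1.4190 kJ/K


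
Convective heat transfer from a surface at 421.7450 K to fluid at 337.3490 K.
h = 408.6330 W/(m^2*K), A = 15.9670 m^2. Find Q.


dT = 84.3960 K
Q = 408.6330 * 15.9670 * 84.3960 = 550653.7800 W

550653.7800 W


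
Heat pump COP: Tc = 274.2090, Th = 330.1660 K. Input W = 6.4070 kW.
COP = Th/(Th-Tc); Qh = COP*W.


COP = 330.1660 / 55.9570 = 5.9004
Qh = 5.9004 * 6.4070 = 37.8036 kW

COP = 5.9004, Qh = 37.8036 kW


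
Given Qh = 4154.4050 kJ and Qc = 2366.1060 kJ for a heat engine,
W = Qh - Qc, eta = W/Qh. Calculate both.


W = 4154.4050 - 2366.1060 = 1788.2990 kJ
eta = 1788.2990 / 4154.4050 = 0.4305 = 43.0459%

W = 1788.2990 kJ, eta = 43.0459%


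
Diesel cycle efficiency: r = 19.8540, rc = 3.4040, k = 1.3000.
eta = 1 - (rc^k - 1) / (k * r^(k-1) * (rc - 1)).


r^(k-1) = 2.4511
rc^k = 4.9157
eta = 0.4888 = 48.8815%

48.8815%


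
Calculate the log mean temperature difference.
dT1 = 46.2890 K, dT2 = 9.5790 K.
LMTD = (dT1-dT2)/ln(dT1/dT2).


dT1/dT2 = 4.8323
ln(dT1/dT2) = 1.5753
LMTD = 36.7100 / 1.5753 = 23.3030 K

23.3030 K


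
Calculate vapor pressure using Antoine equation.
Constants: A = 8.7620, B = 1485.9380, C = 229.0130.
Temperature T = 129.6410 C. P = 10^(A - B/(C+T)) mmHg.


C+T = 358.6540
B/(C+T) = 4.1431
log10(P) = 8.7620 - 4.1431 = 4.6189
P = 10^4.6189 = 41581.8558 mmHg

41581.8558 mmHg


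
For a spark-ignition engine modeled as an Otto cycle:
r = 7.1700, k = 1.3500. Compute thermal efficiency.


r^(k-1) = 1.9927
eta = 1 - 1/1.9927 = 0.4982 = 49.8157%

49.8157%


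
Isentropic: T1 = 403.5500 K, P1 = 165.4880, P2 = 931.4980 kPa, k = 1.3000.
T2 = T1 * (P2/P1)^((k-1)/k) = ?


(k-1)/k = 0.2308
(P2/P1)^exp = 1.4900
T2 = 403.5500 * 1.4900 = 601.2708 K

601.2708 K


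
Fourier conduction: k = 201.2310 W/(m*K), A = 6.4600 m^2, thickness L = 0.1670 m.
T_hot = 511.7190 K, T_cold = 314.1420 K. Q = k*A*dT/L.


dT = 197.5770 K
Q = 201.2310 * 6.4600 * 197.5770 / 0.1670 = 1537968.0699 W

1537968.0699 W


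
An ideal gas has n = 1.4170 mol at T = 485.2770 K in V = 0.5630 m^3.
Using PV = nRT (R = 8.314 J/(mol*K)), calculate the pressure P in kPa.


P = nRT/V = 1.4170 * 8.314 * 485.2770 / 0.5630
= 5717.0182 / 0.5630 = 10154.5617 Pa = 10.1546 kPa

10.1546 kPa


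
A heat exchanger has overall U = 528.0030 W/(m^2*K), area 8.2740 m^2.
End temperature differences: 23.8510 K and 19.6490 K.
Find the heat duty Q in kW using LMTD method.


LMTD = 21.6822 K
Q = 528.0030 * 8.2740 * 21.6822 = 94722.8719 W = 94.7229 kW

94.7229 kW


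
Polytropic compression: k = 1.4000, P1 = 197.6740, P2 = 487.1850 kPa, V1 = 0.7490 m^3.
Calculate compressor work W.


(k-1)/k = 0.2857
(P2/P1)^exp = 1.2940
W = 3.5000 * 197.6740 * 0.7490 * (1.2940 - 1) = 152.3402 kJ

152.3402 kJ


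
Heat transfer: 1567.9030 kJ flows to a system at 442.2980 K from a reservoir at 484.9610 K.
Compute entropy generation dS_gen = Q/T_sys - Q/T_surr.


dS_sys = 1567.9030/442.2980 = 3.5449 kJ/K
dS_surr = -1567.9030/484.9610 = -3.2330 kJ/K
dS_gen = 3.5449 - 3.2330 = 0.3119 kJ/K (irreversible)

dS_gen = 0.3119 kJ/K, irreversible


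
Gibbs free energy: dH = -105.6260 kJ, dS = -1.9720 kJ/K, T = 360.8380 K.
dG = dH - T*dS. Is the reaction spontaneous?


T*dS = 360.8380 * -1.9720 = -711.5725 kJ
dG = -105.6260 + 711.5725 = 605.9465 kJ (non-spontaneous)

dG = 605.9465 kJ, non-spontaneous


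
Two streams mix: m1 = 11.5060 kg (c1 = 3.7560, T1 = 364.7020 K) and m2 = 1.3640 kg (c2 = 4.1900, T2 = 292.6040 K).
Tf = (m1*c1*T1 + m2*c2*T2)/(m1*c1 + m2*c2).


num = 17433.4358
den = 48.9317
Tf = 356.2810 K

356.2810 K


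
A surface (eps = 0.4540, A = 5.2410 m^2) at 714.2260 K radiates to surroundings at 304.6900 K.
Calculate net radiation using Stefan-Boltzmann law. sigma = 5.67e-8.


T^4 = 2.6022e+11
Tsurr^4 = 8.6185e+09
Q = 0.4540 * 5.67e-8 * 5.2410 * 2.5160e+11 = 33944.4109 W

33944.4109 W


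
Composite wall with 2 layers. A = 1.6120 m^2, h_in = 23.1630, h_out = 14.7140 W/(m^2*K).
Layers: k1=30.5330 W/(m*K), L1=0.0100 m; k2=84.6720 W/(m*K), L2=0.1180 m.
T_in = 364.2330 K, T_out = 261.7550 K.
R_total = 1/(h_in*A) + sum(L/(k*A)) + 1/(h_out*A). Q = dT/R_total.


R_conv_in = 1/(23.1630*1.6120) = 0.0268
R_1 = 0.0100/(30.5330*1.6120) = 0.0002
R_2 = 0.1180/(84.6720*1.6120) = 0.0009
R_conv_out = 1/(14.7140*1.6120) = 0.0422
R_total = 0.0700 K/W
Q = 102.4780 / 0.0700 = 1463.7650 W

R_total = 0.0700 K/W, Q = 1463.7650 W


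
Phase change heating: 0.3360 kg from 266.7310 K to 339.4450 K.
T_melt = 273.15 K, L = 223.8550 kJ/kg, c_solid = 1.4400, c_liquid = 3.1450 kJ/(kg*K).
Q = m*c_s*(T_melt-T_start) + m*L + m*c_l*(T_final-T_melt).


Q1 (sensible, solid) = 0.3360 * 1.4400 * 6.4190 = 3.1058 kJ
Q2 (latent) = 0.3360 * 223.8550 = 75.2153 kJ
Q3 (sensible, liquid) = 0.3360 * 3.1450 * 66.2950 = 70.0553 kJ
Q_total = 148.3763 kJ

148.3763 kJ


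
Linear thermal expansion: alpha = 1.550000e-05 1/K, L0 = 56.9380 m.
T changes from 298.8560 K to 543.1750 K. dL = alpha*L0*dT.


dT = 244.3190 K
dL = 1.550000e-05 * 56.9380 * 244.3190 = 0.215621 m
L_final = 57.153621 m

dL = 0.215621 m


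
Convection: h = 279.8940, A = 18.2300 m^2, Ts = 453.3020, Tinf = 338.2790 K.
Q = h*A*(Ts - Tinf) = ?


dT = 115.0230 K
Q = 279.8940 * 18.2300 * 115.0230 = 586901.1331 W

586901.1331 W


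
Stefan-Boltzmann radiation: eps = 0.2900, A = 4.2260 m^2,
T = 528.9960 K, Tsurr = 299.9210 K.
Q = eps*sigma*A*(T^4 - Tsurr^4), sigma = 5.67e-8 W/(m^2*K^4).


T^4 = 7.8309e+10
Tsurr^4 = 8.0915e+09
Q = 0.2900 * 5.67e-8 * 4.2260 * 7.0217e+10 = 4879.2573 W

4879.2573 W


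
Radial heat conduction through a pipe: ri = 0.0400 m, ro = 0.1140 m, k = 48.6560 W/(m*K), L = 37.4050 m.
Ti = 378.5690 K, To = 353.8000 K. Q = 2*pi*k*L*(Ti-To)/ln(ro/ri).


dT = 24.7690 K
ln(ro/ri) = 1.0473
Q = 2*pi*48.6560*37.4050*24.7690 / 1.0473 = 270442.7998 W

270442.7998 W


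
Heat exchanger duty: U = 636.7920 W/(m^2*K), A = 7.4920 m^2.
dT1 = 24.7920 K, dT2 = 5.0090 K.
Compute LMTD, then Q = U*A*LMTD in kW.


LMTD = 12.3699 K
Q = 636.7920 * 7.4920 * 12.3699 = 59014.9072 W = 59.0149 kW

59.0149 kW


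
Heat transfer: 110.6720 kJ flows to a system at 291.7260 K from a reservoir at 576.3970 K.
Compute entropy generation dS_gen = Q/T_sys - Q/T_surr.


dS_sys = 110.6720/291.7260 = 0.3794 kJ/K
dS_surr = -110.6720/576.3970 = -0.1920 kJ/K
dS_gen = 0.3794 - 0.1920 = 0.1874 kJ/K (irreversible)

dS_gen = 0.1874 kJ/K, irreversible


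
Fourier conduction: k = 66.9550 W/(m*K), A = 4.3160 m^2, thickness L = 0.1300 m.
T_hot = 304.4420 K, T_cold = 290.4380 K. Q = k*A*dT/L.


dT = 14.0040 K
Q = 66.9550 * 4.3160 * 14.0040 / 0.1300 = 31129.5756 W

31129.5756 W


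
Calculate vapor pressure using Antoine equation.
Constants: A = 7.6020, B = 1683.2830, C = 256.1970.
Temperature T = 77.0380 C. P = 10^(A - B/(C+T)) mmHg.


C+T = 333.2350
B/(C+T) = 5.0513
log10(P) = 7.6020 - 5.0513 = 2.5507
P = 10^2.5507 = 355.3537 mmHg

355.3537 mmHg


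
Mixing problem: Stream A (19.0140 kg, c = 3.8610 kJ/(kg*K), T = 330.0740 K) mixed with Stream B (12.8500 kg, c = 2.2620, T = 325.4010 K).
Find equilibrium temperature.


num = 33690.0736
den = 102.4798
Tf = 328.7486 K

328.7486 K


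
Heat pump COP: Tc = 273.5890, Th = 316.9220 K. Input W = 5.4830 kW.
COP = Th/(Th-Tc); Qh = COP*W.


COP = 316.9220 / 43.3330 = 7.3136
Qh = 7.3136 * 5.4830 = 40.1007 kW

COP = 7.3136, Qh = 40.1007 kW


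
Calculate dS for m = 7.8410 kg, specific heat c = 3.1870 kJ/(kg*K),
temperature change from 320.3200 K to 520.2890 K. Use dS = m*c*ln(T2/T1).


T2/T1 = 1.6243
ln(T2/T1) = 0.4851
dS = 7.8410 * 3.1870 * 0.4851 = 12.1214 kJ/K

12.1214 kJ/K


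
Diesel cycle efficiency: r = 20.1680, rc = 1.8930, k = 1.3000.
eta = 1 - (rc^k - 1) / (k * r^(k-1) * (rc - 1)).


r^(k-1) = 2.4626
rc^k = 2.2924
eta = 0.5479 = 54.7923%

54.7923%


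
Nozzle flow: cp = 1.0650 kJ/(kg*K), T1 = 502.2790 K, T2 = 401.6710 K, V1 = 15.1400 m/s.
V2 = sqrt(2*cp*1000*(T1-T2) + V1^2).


dT = 100.6080 K
2*cp*1000*dT = 214295.0400
V1^2 = 229.2196
V2 = sqrt(214524.2596) = 463.1676 m/s

463.1676 m/s


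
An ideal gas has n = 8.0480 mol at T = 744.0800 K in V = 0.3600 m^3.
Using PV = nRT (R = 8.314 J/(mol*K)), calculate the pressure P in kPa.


P = nRT/V = 8.0480 * 8.314 * 744.0800 / 0.3600
= 49787.1905 / 0.3600 = 138297.7513 Pa = 138.2978 kPa

138.2978 kPa


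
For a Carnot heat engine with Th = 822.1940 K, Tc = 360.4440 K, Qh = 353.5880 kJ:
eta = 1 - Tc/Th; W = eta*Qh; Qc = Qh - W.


eta = 1 - 360.4440/822.1940 = 0.5616
W = 0.5616 * 353.5880 = 198.5775 kJ
Qc = 353.5880 - 198.5775 = 155.0105 kJ

eta = 56.1607%, W = 198.5775 kJ, Qc = 155.0105 kJ


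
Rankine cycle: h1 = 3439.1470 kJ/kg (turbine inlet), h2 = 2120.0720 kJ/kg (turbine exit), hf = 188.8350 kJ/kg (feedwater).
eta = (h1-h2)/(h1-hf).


W = 1319.0750 kJ/kg
Q_in = 3250.3120 kJ/kg
eta = 0.4058 = 40.5830%

eta = 40.5830%


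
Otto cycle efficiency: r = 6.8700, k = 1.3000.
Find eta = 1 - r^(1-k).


r^(k-1) = 1.7827
eta = 1 - 1/1.7827 = 0.4391 = 43.9064%

43.9064%


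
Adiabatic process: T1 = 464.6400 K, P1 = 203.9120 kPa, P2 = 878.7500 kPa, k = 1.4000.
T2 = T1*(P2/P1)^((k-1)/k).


(k-1)/k = 0.2857
(P2/P1)^exp = 1.5180
T2 = 464.6400 * 1.5180 = 705.3102 K

705.3102 K


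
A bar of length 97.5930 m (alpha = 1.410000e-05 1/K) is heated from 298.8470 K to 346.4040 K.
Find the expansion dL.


dT = 47.5570 K
dL = 1.410000e-05 * 97.5930 * 47.5570 = 0.065441 m
L_final = 97.658441 m

dL = 0.065441 m


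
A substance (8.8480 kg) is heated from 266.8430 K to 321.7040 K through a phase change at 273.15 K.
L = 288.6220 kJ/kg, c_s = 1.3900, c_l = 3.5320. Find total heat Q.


Q1 (sensible, solid) = 8.8480 * 1.3900 * 6.3070 = 77.5680 kJ
Q2 (latent) = 8.8480 * 288.6220 = 2553.7275 kJ
Q3 (sensible, liquid) = 8.8480 * 3.5320 * 48.5540 = 1517.3677 kJ
Q_total = 4148.6631 kJ

4148.6631 kJ


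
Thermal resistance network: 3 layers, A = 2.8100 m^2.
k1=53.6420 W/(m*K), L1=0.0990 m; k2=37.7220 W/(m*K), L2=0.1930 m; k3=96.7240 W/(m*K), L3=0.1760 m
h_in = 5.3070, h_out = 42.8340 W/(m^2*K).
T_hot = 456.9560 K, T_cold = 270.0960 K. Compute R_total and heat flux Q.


R_conv_in = 1/(5.3070*2.8100) = 0.0671
R_1 = 0.0990/(53.6420*2.8100) = 0.0007
R_2 = 0.1930/(37.7220*2.8100) = 0.0018
R_3 = 0.1760/(96.7240*2.8100) = 0.0006
R_conv_out = 1/(42.8340*2.8100) = 0.0083
R_total = 0.0785 K/W
Q = 186.8600 / 0.0785 = 2380.6749 W

R_total = 0.0785 K/W, Q = 2380.6749 W


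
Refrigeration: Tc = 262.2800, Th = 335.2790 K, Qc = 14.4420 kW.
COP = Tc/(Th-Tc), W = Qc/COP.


COP = 262.2800 / 72.9990 = 3.5929
W = 14.4420 / 3.5929 = 4.0196 kW

COP = 3.5929, W = 4.0196 kW


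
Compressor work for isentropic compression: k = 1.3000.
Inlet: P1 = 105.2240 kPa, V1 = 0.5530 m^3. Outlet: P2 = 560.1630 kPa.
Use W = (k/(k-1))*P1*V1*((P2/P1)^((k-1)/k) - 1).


(k-1)/k = 0.2308
(P2/P1)^exp = 1.4709
W = 4.3333 * 105.2240 * 0.5530 * (1.4709 - 1) = 118.7394 kJ

118.7394 kJ


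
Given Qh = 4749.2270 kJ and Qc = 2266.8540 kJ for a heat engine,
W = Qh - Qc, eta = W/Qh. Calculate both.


W = 4749.2270 - 2266.8540 = 2482.3730 kJ
eta = 2482.3730 / 4749.2270 = 0.5227 = 52.2690%

W = 2482.3730 kJ, eta = 52.2690%


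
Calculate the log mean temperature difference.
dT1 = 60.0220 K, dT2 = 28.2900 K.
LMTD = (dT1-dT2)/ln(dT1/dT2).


dT1/dT2 = 2.1217
ln(dT1/dT2) = 0.7522
LMTD = 31.7320 / 0.7522 = 42.1854 K

42.1854 K


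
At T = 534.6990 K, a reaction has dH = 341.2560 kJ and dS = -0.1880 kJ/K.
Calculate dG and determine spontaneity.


T*dS = 534.6990 * -0.1880 = -100.5234 kJ
dG = 341.2560 + 100.5234 = 441.7794 kJ (non-spontaneous)

dG = 441.7794 kJ, non-spontaneous


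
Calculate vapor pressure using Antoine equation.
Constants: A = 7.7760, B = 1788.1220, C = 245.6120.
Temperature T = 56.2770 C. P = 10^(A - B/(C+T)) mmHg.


C+T = 301.8890
B/(C+T) = 5.9231
log10(P) = 7.7760 - 5.9231 = 1.8529
P = 10^1.8529 = 71.2671 mmHg

71.2671 mmHg


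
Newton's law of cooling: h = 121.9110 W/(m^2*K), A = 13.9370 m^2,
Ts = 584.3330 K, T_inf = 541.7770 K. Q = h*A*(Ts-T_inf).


dT = 42.5560 K
Q = 121.9110 * 13.9370 * 42.5560 = 72305.7764 W

72305.7764 W


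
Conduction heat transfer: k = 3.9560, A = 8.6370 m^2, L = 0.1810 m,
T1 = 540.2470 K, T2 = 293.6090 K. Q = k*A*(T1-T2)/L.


dT = 246.6380 K
Q = 3.9560 * 8.6370 * 246.6380 / 0.1810 = 46558.6756 W

46558.6756 W


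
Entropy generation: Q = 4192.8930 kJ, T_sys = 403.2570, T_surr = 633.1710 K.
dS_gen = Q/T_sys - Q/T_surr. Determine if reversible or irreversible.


dS_sys = 4192.8930/403.2570 = 10.3976 kJ/K
dS_surr = -4192.8930/633.1710 = -6.6221 kJ/K
dS_gen = 10.3976 - 6.6221 = 3.7755 kJ/K (irreversible)

dS_gen = 3.7755 kJ/K, irreversible


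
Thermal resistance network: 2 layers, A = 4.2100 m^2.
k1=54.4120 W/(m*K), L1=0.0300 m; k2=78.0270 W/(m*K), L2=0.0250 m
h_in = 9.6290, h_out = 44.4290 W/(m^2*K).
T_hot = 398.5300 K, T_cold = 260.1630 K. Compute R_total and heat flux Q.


R_conv_in = 1/(9.6290*4.2100) = 0.0247
R_1 = 0.0300/(54.4120*4.2100) = 0.0001
R_2 = 0.0250/(78.0270*4.2100) = 7.6105e-05
R_conv_out = 1/(44.4290*4.2100) = 0.0053
R_total = 0.0302 K/W
Q = 138.3670 / 0.0302 = 4578.4292 W

R_total = 0.0302 K/W, Q = 4578.4292 W


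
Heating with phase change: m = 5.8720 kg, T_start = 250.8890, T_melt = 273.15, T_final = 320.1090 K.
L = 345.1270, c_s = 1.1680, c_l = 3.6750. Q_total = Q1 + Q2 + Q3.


Q1 (sensible, solid) = 5.8720 * 1.1680 * 22.2610 = 152.6770 kJ
Q2 (latent) = 5.8720 * 345.1270 = 2026.5857 kJ
Q3 (sensible, liquid) = 5.8720 * 3.6750 * 46.9590 = 1013.3564 kJ
Q_total = 3192.6192 kJ

3192.6192 kJ


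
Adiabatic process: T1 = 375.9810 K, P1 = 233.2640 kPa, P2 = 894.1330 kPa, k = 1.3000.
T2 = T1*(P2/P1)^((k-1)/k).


(k-1)/k = 0.2308
(P2/P1)^exp = 1.3635
T2 = 375.9810 * 1.3635 = 512.6634 K

512.6634 K


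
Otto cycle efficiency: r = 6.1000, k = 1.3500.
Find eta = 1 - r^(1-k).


r^(k-1) = 1.8831
eta = 1 - 1/1.8831 = 0.4690 = 46.8951%

46.8951%


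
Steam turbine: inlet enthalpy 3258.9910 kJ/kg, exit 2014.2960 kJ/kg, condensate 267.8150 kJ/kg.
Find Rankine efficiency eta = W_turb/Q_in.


W = 1244.6950 kJ/kg
Q_in = 2991.1760 kJ/kg
eta = 0.4161 = 41.6122%

eta = 41.6122%


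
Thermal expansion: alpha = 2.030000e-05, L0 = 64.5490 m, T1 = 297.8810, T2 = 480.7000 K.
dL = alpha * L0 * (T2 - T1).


dT = 182.8190 K
dL = 2.030000e-05 * 64.5490 * 182.8190 = 0.239556 m
L_final = 64.788556 m

dL = 0.239556 m


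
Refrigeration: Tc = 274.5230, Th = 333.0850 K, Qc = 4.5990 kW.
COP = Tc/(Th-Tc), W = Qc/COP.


COP = 274.5230 / 58.5620 = 4.6877
W = 4.5990 / 4.6877 = 0.9811 kW

COP = 4.6877, W = 0.9811 kW


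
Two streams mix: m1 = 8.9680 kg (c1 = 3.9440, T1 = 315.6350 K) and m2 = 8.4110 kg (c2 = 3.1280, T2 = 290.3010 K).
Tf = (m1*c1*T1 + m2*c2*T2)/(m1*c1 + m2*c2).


num = 18801.6498
den = 61.6794
Tf = 304.8287 K

304.8287 K


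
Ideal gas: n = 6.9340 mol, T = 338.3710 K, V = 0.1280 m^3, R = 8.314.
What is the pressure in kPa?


P = nRT/V = 6.9340 * 8.314 * 338.3710 / 0.1280
= 19506.8432 / 0.1280 = 152397.2123 Pa = 152.3972 kPa

152.3972 kPa


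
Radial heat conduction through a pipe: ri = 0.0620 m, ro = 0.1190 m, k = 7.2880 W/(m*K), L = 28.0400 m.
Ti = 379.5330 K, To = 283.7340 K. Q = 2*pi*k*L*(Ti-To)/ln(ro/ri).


dT = 95.7990 K
ln(ro/ri) = 0.6520
Q = 2*pi*7.2880*28.0400*95.7990 / 0.6520 = 188663.0611 W

188663.0611 W


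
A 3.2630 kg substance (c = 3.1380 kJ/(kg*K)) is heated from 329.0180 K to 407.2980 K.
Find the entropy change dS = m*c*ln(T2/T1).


T2/T1 = 1.2379
ln(T2/T1) = 0.2134
dS = 3.2630 * 3.1380 * 0.2134 = 2.1854 kJ/K

2.1854 kJ/K


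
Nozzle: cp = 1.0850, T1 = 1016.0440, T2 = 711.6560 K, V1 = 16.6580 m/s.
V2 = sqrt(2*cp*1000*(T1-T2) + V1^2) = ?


dT = 304.3880 K
2*cp*1000*dT = 660521.9600
V1^2 = 277.4890
V2 = sqrt(660799.4490) = 812.8957 m/s

812.8957 m/s


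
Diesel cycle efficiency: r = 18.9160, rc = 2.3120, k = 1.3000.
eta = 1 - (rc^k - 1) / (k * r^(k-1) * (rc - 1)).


r^(k-1) = 2.4157
rc^k = 2.9729
eta = 0.5212 = 52.1166%

52.1166%


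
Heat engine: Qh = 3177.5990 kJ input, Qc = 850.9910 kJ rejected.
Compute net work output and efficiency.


W = 3177.5990 - 850.9910 = 2326.6080 kJ
eta = 2326.6080 / 3177.5990 = 0.7322 = 73.2191%

W = 2326.6080 kJ, eta = 73.2191%


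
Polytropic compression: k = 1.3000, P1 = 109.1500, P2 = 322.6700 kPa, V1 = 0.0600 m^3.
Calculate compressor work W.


(k-1)/k = 0.2308
(P2/P1)^exp = 1.2842
W = 4.3333 * 109.1500 * 0.0600 * (1.2842 - 1) = 8.0652 kJ

8.0652 kJ


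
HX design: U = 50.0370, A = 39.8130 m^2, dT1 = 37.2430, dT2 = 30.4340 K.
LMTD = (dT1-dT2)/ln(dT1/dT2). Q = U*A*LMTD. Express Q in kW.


LMTD = 33.7240 K
Q = 50.0370 * 39.8130 * 33.7240 = 67182.3873 W = 67.1824 kW

67.1824 kW


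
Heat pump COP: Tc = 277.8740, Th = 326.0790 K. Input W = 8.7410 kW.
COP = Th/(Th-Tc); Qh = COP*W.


COP = 326.0790 / 48.2050 = 6.7644
Qh = 6.7644 * 8.7410 = 59.1278 kW

COP = 6.7644, Qh = 59.1278 kW


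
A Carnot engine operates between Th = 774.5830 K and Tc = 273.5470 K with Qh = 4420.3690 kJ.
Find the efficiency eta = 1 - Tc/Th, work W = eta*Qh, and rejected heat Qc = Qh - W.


eta = 1 - 273.5470/774.5830 = 0.6468
W = 0.6468 * 4420.3690 = 2859.2985 kJ
Qc = 4420.3690 - 2859.2985 = 1561.0705 kJ

eta = 64.6846%, W = 2859.2985 kJ, Qc = 1561.0705 kJ


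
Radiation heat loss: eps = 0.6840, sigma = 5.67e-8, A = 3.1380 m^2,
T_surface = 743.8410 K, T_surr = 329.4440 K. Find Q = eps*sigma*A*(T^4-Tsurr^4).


T^4 = 3.0614e+11
Tsurr^4 = 1.1779e+10
Q = 0.6840 * 5.67e-8 * 3.1380 * 2.9436e+11 = 35823.8318 W

35823.8318 W


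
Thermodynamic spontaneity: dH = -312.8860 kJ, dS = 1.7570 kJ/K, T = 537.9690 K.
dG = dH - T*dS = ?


T*dS = 537.9690 * 1.7570 = 945.2115 kJ
dG = -312.8860 - 945.2115 = -1258.0975 kJ (spontaneous)

dG = -1258.0975 kJ, spontaneous


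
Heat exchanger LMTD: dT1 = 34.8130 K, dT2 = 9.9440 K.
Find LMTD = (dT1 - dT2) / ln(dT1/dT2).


dT1/dT2 = 3.5009
ln(dT1/dT2) = 1.2530
LMTD = 24.8690 / 1.2530 = 19.8472 K

19.8472 K


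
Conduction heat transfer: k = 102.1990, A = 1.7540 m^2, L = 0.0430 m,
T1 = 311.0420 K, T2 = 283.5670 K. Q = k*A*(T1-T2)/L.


dT = 27.4750 K
Q = 102.1990 * 1.7540 * 27.4750 / 0.0430 = 114536.9149 W

114536.9149 W


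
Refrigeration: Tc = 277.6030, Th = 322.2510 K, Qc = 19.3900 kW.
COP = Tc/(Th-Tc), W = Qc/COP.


COP = 277.6030 / 44.6480 = 6.2176
W = 19.3900 / 6.2176 = 3.1186 kW

COP = 6.2176, W = 3.1186 kW


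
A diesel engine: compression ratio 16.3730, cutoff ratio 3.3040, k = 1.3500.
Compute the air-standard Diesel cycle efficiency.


r^(k-1) = 2.6604
rc^k = 5.0200
eta = 0.5142 = 51.4191%

51.4191%


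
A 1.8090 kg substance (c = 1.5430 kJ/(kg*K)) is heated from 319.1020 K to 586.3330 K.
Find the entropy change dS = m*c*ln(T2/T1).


T2/T1 = 1.8374
ln(T2/T1) = 0.6084
dS = 1.8090 * 1.5430 * 0.6084 = 1.6982 kJ/K

1.6982 kJ/K


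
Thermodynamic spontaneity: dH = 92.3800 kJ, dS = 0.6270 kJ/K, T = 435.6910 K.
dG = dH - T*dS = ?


T*dS = 435.6910 * 0.6270 = 273.1783 kJ
dG = 92.3800 - 273.1783 = -180.7983 kJ (spontaneous)

dG = -180.7983 kJ, spontaneous


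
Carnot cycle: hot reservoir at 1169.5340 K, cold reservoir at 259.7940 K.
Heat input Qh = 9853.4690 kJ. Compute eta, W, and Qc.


eta = 1 - 259.7940/1169.5340 = 0.7779
W = 0.7779 * 9853.4690 = 7664.6723 kJ
Qc = 9853.4690 - 7664.6723 = 2188.7967 kJ

eta = 77.7865%, W = 7664.6723 kJ, Qc = 2188.7967 kJ


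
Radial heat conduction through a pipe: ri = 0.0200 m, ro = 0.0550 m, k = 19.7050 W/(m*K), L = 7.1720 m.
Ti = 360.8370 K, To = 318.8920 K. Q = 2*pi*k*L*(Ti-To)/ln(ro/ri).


dT = 41.9450 K
ln(ro/ri) = 1.0116
Q = 2*pi*19.7050*7.1720*41.9450 / 1.0116 = 36818.6258 W

36818.6258 W


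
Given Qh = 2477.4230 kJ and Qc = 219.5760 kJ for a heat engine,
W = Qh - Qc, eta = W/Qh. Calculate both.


W = 2477.4230 - 219.5760 = 2257.8470 kJ
eta = 2257.8470 / 2477.4230 = 0.9114 = 91.1369%

W = 2257.8470 kJ, eta = 91.1369%


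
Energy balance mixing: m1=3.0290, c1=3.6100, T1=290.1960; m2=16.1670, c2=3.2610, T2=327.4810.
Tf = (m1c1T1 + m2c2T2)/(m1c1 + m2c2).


num = 20438.1939
den = 63.6553
Tf = 321.0762 K

321.0762 K


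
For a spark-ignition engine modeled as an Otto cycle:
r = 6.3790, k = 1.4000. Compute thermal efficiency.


r^(k-1) = 2.0985
eta = 1 - 1/2.0985 = 0.5235 = 52.3460%

52.3460%


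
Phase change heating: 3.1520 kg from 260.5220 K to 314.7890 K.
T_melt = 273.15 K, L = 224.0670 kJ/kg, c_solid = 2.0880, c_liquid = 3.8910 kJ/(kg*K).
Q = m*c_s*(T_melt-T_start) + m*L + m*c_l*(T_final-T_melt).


Q1 (sensible, solid) = 3.1520 * 2.0880 * 12.6280 = 83.1096 kJ
Q2 (latent) = 3.1520 * 224.0670 = 706.2592 kJ
Q3 (sensible, liquid) = 3.1520 * 3.8910 * 41.6390 = 510.6787 kJ
Q_total = 1300.0475 kJ

1300.0475 kJ


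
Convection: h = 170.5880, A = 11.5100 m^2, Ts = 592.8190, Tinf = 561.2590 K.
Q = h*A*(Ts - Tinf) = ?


dT = 31.5600 K
Q = 170.5880 * 11.5100 * 31.5600 = 61967.0463 W

61967.0463 W


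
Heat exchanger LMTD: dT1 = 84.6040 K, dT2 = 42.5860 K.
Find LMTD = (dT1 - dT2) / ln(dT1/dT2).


dT1/dT2 = 1.9867
ln(dT1/dT2) = 0.6865
LMTD = 42.0180 / 0.6865 = 61.2100 K

61.2100 K


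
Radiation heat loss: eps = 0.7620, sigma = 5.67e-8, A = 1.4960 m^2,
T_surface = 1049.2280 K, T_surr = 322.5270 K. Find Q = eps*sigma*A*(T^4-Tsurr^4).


T^4 = 1.2119e+12
Tsurr^4 = 1.0821e+10
Q = 0.7620 * 5.67e-8 * 1.4960 * 1.2011e+12 = 77634.3715 W

77634.3715 W


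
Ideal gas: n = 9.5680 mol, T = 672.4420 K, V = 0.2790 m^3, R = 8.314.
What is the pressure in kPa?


P = nRT/V = 9.5680 * 8.314 * 672.4420 / 0.2790
= 53491.6529 / 0.2790 = 191726.3545 Pa = 191.7264 kPa

191.7264 kPa


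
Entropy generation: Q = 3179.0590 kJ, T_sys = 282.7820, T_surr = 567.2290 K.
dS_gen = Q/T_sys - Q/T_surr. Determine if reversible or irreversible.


dS_sys = 3179.0590/282.7820 = 11.2421 kJ/K
dS_surr = -3179.0590/567.2290 = -5.6045 kJ/K
dS_gen = 11.2421 - 5.6045 = 5.6375 kJ/K (irreversible)

dS_gen = 5.6375 kJ/K, irreversible


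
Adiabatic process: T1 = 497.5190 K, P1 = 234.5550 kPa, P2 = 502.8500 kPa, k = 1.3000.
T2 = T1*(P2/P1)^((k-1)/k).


(k-1)/k = 0.2308
(P2/P1)^exp = 1.1924
T2 = 497.5190 * 1.1924 = 593.2517 K

593.2517 K


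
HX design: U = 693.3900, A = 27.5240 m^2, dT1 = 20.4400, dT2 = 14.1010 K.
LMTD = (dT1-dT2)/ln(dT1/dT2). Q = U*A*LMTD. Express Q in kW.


LMTD = 17.0748 K
Q = 693.3900 * 27.5240 * 17.0748 = 325870.9867 W = 325.8710 kW

325.8710 kW


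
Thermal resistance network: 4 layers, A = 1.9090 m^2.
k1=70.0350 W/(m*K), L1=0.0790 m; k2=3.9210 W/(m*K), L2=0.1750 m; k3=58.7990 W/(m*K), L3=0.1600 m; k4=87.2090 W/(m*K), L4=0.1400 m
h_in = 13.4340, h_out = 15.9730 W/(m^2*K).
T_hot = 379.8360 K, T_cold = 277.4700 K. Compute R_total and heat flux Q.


R_conv_in = 1/(13.4340*1.9090) = 0.0390
R_1 = 0.0790/(70.0350*1.9090) = 0.0006
R_2 = 0.1750/(3.9210*1.9090) = 0.0234
R_3 = 0.1600/(58.7990*1.9090) = 0.0014
R_4 = 0.1400/(87.2090*1.9090) = 0.0008
R_conv_out = 1/(15.9730*1.9090) = 0.0328
R_total = 0.0980 K/W
Q = 102.3660 / 0.0980 = 1044.2854 W

R_total = 0.0980 K/W, Q = 1044.2854 W


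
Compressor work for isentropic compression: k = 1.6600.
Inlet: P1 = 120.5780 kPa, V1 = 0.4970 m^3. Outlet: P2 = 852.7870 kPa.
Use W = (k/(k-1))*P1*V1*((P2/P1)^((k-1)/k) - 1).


(k-1)/k = 0.3976
(P2/P1)^exp = 2.1766
W = 2.5152 * 120.5780 * 0.4970 * (2.1766 - 1) = 177.3468 kJ

177.3468 kJ


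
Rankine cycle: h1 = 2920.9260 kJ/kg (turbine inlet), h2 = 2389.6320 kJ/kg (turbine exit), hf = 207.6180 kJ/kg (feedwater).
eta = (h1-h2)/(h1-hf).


W = 531.2940 kJ/kg
Q_in = 2713.3080 kJ/kg
eta = 0.1958 = 19.5810%

eta = 19.5810%


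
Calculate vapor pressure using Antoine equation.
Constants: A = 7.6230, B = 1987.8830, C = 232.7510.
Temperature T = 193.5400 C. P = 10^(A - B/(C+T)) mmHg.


C+T = 426.2910
B/(C+T) = 4.6632
log10(P) = 7.6230 - 4.6632 = 2.9598
P = 10^2.9598 = 911.5771 mmHg

911.5771 mmHg


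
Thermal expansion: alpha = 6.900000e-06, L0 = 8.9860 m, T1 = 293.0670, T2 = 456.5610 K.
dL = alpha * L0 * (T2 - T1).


dT = 163.4940 K
dL = 6.900000e-06 * 8.9860 * 163.4940 = 0.010137 m
L_final = 8.996137 m

dL = 0.010137 m


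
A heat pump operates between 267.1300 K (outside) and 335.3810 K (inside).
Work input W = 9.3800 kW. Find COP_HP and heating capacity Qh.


COP = 335.3810 / 68.2510 = 4.9139
Qh = 4.9139 * 9.3800 = 46.0927 kW

COP = 4.9139, Qh = 46.0927 kW


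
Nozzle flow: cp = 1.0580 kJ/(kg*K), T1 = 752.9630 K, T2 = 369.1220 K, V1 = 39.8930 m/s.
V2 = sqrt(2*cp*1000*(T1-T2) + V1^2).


dT = 383.8410 K
2*cp*1000*dT = 812207.5560
V1^2 = 1591.4514
V2 = sqrt(813799.0074) = 902.1081 m/s

902.1081 m/s


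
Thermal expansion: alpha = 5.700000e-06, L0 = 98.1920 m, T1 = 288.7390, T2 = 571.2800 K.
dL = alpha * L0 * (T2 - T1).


dT = 282.5410 K
dL = 5.700000e-06 * 98.1920 * 282.5410 = 0.158137 m
L_final = 98.350137 m

dL = 0.158137 m


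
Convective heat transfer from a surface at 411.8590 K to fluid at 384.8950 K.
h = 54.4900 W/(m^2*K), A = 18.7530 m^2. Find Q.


dT = 26.9640 K
Q = 54.4900 * 18.7530 * 26.9640 = 27553.1896 W

27553.1896 W


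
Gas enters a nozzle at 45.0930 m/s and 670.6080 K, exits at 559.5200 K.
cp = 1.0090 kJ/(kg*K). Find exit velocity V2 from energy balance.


dT = 111.0880 K
2*cp*1000*dT = 224175.5840
V1^2 = 2033.3786
V2 = sqrt(226208.9626) = 475.6143 m/s

475.6143 m/s


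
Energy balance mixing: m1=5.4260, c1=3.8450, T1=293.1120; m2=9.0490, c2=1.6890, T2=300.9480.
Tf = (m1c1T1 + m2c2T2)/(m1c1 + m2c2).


num = 10714.8042
den = 36.1467
Tf = 296.4253 K

296.4253 K


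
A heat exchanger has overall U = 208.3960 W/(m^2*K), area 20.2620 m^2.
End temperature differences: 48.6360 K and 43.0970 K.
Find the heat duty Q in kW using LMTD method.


LMTD = 45.8107 K
Q = 208.3960 * 20.2620 * 45.8107 = 193436.5994 W = 193.4366 kW

193.4366 kW


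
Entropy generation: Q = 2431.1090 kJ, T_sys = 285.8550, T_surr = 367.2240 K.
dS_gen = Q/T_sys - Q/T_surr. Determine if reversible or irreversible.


dS_sys = 2431.1090/285.8550 = 8.5047 kJ/K
dS_surr = -2431.1090/367.2240 = -6.6202 kJ/K
dS_gen = 8.5047 - 6.6202 = 1.8845 kJ/K (irreversible)

dS_gen = 1.8845 kJ/K, irreversible


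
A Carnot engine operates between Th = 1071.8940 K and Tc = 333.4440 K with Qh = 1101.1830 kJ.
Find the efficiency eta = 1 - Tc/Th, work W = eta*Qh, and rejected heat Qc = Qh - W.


eta = 1 - 333.4440/1071.8940 = 0.6889
W = 0.6889 * 1101.1830 = 758.6278 kJ
Qc = 1101.1830 - 758.6278 = 342.5552 kJ

eta = 68.8921%, W = 758.6278 kJ, Qc = 342.5552 kJ


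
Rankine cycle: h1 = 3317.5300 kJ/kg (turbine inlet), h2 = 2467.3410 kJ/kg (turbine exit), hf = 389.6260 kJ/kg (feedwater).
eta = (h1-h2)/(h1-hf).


W = 850.1890 kJ/kg
Q_in = 2927.9040 kJ/kg
eta = 0.2904 = 29.0375%

eta = 29.0375%


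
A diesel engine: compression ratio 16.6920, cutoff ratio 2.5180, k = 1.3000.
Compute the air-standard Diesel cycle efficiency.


r^(k-1) = 2.3268
rc^k = 3.3218
eta = 0.4943 = 49.4343%

49.4343%


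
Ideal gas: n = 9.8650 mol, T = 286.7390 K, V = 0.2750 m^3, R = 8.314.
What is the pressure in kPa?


P = nRT/V = 9.8650 * 8.314 * 286.7390 / 0.2750
= 23517.6475 / 0.2750 = 85518.7181 Pa = 85.5187 kPa

85.5187 kPa


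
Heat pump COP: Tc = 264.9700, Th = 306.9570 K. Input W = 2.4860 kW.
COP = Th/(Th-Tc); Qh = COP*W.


COP = 306.9570 / 41.9870 = 7.3108
Qh = 7.3108 * 2.4860 = 18.1746 kW

COP = 7.3108, Qh = 18.1746 kW


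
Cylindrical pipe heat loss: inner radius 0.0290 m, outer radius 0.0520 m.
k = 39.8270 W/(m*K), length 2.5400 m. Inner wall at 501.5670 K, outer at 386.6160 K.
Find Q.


dT = 114.9510 K
ln(ro/ri) = 0.5839
Q = 2*pi*39.8270*2.5400*114.9510 / 0.5839 = 125120.8944 W

125120.8944 W


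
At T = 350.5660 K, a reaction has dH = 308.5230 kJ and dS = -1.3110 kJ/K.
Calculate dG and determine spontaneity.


T*dS = 350.5660 * -1.3110 = -459.5920 kJ
dG = 308.5230 + 459.5920 = 768.1150 kJ (non-spontaneous)

dG = 768.1150 kJ, non-spontaneous


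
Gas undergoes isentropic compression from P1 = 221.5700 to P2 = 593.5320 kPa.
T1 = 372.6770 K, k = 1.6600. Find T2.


(k-1)/k = 0.3976
(P2/P1)^exp = 1.4796
T2 = 372.6770 * 1.4796 = 551.4101 K

551.4101 K


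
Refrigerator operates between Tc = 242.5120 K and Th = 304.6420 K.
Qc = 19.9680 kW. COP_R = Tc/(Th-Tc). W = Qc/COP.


COP = 242.5120 / 62.1300 = 3.9033
W = 19.9680 / 3.9033 = 5.1157 kW

COP = 3.9033, W = 5.1157 kW


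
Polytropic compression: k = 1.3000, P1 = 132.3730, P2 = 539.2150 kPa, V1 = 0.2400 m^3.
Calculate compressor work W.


(k-1)/k = 0.2308
(P2/P1)^exp = 1.3828
W = 4.3333 * 132.3730 * 0.2400 * (1.3828 - 1) = 52.6998 kJ

52.6998 kJ


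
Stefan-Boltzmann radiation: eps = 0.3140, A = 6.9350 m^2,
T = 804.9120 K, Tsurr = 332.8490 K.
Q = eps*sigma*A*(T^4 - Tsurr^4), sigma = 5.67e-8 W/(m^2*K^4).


T^4 = 4.1975e+11
Tsurr^4 = 1.2274e+10
Q = 0.3140 * 5.67e-8 * 6.9350 * 4.0748e+11 = 50311.1344 W

50311.1344 W


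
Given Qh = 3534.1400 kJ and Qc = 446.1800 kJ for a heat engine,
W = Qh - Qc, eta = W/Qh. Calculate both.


W = 3534.1400 - 446.1800 = 3087.9600 kJ
eta = 3087.9600 / 3534.1400 = 0.8738 = 87.3751%

W = 3087.9600 kJ, eta = 87.3751%


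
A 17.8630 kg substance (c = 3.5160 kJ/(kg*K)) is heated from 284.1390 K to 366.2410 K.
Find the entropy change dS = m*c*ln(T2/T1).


T2/T1 = 1.2890
ln(T2/T1) = 0.2538
dS = 17.8630 * 3.5160 * 0.2538 = 15.9420 kJ/K

15.9420 kJ/K


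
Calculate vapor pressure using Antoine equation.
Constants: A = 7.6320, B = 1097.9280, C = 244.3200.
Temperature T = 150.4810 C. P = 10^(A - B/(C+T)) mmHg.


C+T = 394.8010
B/(C+T) = 2.7810
log10(P) = 7.6320 - 2.7810 = 4.8510
P = 10^4.8510 = 70963.3974 mmHg

70963.3974 mmHg


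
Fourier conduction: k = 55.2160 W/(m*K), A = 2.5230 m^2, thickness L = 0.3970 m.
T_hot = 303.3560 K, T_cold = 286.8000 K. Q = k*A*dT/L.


dT = 16.5560 K
Q = 55.2160 * 2.5230 * 16.5560 / 0.3970 = 5809.6117 W

5809.6117 W


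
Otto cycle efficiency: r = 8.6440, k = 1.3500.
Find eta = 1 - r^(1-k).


r^(k-1) = 2.1274
eta = 1 - 1/2.1274 = 0.5299 = 52.9944%

52.9944%


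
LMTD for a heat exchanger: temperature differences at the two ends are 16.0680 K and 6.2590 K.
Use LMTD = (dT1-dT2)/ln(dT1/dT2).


dT1/dT2 = 2.5672
ln(dT1/dT2) = 0.9428
LMTD = 9.8090 / 0.9428 = 10.4040 K

10.4040 K


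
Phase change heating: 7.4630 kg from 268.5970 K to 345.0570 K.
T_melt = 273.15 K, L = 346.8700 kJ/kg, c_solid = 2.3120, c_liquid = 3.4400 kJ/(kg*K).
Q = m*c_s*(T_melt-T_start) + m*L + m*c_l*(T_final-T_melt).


Q1 (sensible, solid) = 7.4630 * 2.3120 * 4.5530 = 78.5595 kJ
Q2 (latent) = 7.4630 * 346.8700 = 2588.6908 kJ
Q3 (sensible, liquid) = 7.4630 * 3.4400 * 71.9070 = 1846.0483 kJ
Q_total = 4513.2986 kJ

4513.2986 kJ


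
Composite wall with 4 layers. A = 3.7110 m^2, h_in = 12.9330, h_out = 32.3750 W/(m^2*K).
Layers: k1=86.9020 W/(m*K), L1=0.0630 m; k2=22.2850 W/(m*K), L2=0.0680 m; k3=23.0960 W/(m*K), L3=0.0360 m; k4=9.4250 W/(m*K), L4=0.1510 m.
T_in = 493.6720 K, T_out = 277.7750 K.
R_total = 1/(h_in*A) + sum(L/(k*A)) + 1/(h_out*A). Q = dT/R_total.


R_conv_in = 1/(12.9330*3.7110) = 0.0208
R_1 = 0.0630/(86.9020*3.7110) = 0.0002
R_2 = 0.0680/(22.2850*3.7110) = 0.0008
R_3 = 0.0360/(23.0960*3.7110) = 0.0004
R_4 = 0.1510/(9.4250*3.7110) = 0.0043
R_conv_out = 1/(32.3750*3.7110) = 0.0083
R_total = 0.0349 K/W
Q = 215.8970 / 0.0349 = 6183.6788 W

R_total = 0.0349 K/W, Q = 6183.6788 W


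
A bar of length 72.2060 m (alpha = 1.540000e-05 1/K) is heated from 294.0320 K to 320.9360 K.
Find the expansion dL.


dT = 26.9040 K
dL = 1.540000e-05 * 72.2060 * 26.9040 = 0.029917 m
L_final = 72.235917 m

dL = 0.029917 m


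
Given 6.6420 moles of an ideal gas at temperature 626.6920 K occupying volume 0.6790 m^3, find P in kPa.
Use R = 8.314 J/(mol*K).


P = nRT/V = 6.6420 * 8.314 * 626.6920 / 0.6790
= 34606.9274 / 0.6790 = 50967.4925 Pa = 50.9675 kPa

50.9675 kPa


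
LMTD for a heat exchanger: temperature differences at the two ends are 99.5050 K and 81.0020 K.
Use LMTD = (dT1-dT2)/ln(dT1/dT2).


dT1/dT2 = 1.2284
ln(dT1/dT2) = 0.2057
LMTD = 18.5030 / 0.2057 = 89.9365 K

89.9365 K


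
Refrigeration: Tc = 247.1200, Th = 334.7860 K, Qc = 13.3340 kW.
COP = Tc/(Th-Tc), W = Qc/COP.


COP = 247.1200 / 87.6660 = 2.8189
W = 13.3340 / 2.8189 = 4.7302 kW

COP = 2.8189, W = 4.7302 kW


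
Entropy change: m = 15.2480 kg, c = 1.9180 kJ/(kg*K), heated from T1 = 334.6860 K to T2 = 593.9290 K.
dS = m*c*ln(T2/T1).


T2/T1 = 1.7746
ln(T2/T1) = 0.5736
dS = 15.2480 * 1.9180 * 0.5736 = 16.7743 kJ/K

16.7743 kJ/K


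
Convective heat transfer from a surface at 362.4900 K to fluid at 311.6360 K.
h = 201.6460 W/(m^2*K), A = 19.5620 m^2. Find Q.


dT = 50.8540 K
Q = 201.6460 * 19.5620 * 50.8540 = 200598.6402 W

200598.6402 W


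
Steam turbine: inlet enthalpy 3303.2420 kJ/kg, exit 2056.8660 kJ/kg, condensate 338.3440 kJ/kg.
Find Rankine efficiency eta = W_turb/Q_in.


W = 1246.3760 kJ/kg
Q_in = 2964.8980 kJ/kg
eta = 0.4204 = 42.0377%

eta = 42.0377%


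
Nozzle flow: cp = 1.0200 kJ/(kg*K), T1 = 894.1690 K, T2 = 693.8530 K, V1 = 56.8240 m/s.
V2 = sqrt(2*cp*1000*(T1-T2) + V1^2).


dT = 200.3160 K
2*cp*1000*dT = 408644.6400
V1^2 = 3228.9670
V2 = sqrt(411873.6070) = 641.7738 m/s

641.7738 m/s


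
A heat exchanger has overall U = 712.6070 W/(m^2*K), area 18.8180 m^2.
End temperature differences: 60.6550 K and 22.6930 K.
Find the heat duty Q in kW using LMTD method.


LMTD = 38.6128 K
Q = 712.6070 * 18.8180 * 38.6128 = 517791.3710 W = 517.7914 kW

517.7914 kW


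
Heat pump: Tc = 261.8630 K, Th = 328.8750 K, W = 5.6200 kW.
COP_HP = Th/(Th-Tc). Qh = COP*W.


COP = 328.8750 / 67.0120 = 4.9077
Qh = 4.9077 * 5.6200 = 27.5813 kW

COP = 4.9077, Qh = 27.5813 kW


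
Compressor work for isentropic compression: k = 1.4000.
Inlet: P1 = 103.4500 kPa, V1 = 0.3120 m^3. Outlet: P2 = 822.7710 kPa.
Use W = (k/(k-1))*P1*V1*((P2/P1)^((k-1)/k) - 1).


(k-1)/k = 0.2857
(P2/P1)^exp = 1.8084
W = 3.5000 * 103.4500 * 0.3120 * (1.8084 - 1) = 91.3252 kJ

91.3252 kJ


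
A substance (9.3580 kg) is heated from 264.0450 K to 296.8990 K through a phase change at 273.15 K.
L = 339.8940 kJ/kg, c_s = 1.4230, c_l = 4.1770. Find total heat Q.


Q1 (sensible, solid) = 9.3580 * 1.4230 * 9.1050 = 121.2461 kJ
Q2 (latent) = 9.3580 * 339.8940 = 3180.7281 kJ
Q3 (sensible, liquid) = 9.3580 * 4.1770 * 23.7490 = 928.3096 kJ
Q_total = 4230.2838 kJ

4230.2838 kJ


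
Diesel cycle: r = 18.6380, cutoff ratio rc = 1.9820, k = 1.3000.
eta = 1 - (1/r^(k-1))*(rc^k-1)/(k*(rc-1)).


r^(k-1) = 2.4050
rc^k = 2.4335
eta = 0.5331 = 53.3095%

53.3095%


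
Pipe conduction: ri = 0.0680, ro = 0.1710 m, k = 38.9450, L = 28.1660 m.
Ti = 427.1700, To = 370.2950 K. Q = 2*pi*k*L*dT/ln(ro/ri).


dT = 56.8750 K
ln(ro/ri) = 0.9222
Q = 2*pi*38.9450*28.1660*56.8750 / 0.9222 = 425083.0958 W

425083.0958 W


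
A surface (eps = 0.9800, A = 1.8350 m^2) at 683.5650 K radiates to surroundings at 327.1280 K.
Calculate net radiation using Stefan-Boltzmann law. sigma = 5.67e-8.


T^4 = 2.1833e+11
Tsurr^4 = 1.1452e+10
Q = 0.9800 * 5.67e-8 * 1.8350 * 2.0688e+11 = 21094.3560 W

21094.3560 W


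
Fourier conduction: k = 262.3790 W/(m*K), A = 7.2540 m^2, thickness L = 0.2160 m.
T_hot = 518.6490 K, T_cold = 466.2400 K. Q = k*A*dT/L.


dT = 52.4090 K
Q = 262.3790 * 7.2540 * 52.4090 / 0.2160 = 461805.1223 W

461805.1223 W


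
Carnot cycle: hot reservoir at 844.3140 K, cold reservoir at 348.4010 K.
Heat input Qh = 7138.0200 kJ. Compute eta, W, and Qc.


eta = 1 - 348.4010/844.3140 = 0.5874
W = 0.5874 * 7138.0200 = 4192.5598 kJ
Qc = 7138.0200 - 4192.5598 = 2945.4602 kJ

eta = 58.7356%, W = 4192.5598 kJ, Qc = 2945.4602 kJ


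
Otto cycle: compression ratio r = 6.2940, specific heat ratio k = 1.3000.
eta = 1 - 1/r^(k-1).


r^(k-1) = 1.7365
eta = 1 - 1/1.7365 = 0.4241 = 42.4133%

42.4133%


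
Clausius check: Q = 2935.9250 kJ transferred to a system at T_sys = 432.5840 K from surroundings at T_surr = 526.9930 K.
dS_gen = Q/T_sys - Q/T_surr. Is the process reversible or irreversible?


dS_sys = 2935.9250/432.5840 = 6.7869 kJ/K
dS_surr = -2935.9250/526.9930 = -5.5711 kJ/K
dS_gen = 6.7869 - 5.5711 = 1.2159 kJ/K (irreversible)

dS_gen = 1.2159 kJ/K, irreversible


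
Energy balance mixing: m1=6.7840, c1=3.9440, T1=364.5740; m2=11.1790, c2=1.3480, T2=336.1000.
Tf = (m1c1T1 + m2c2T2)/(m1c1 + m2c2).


num = 14819.3660
den = 41.8254
Tf = 354.3151 K

354.3151 K


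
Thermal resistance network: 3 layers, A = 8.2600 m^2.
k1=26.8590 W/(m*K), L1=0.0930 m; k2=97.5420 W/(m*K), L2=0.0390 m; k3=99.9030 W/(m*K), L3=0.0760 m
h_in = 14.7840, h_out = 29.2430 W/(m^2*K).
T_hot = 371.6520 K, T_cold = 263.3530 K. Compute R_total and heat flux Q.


R_conv_in = 1/(14.7840*8.2600) = 0.0082
R_1 = 0.0930/(26.8590*8.2600) = 0.0004
R_2 = 0.0390/(97.5420*8.2600) = 4.8405e-05
R_3 = 0.0760/(99.9030*8.2600) = 9.2099e-05
R_conv_out = 1/(29.2430*8.2600) = 0.0041
R_total = 0.0129 K/W
Q = 108.2990 / 0.0129 = 8402.6838 W

R_total = 0.0129 K/W, Q = 8402.6838 W


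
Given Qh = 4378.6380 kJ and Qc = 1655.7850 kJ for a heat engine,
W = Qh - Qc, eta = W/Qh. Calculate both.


W = 4378.6380 - 1655.7850 = 2722.8530 kJ
eta = 2722.8530 / 4378.6380 = 0.6218 = 62.1849%

W = 2722.8530 kJ, eta = 62.1849%


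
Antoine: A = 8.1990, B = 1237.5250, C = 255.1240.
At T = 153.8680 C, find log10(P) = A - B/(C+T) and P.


C+T = 408.9920
B/(C+T) = 3.0258
log10(P) = 8.1990 - 3.0258 = 5.1732
P = 10^5.1732 = 149007.2225 mmHg

149007.2225 mmHg


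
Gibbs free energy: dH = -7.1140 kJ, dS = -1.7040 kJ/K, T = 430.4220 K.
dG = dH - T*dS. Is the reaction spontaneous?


T*dS = 430.4220 * -1.7040 = -733.4391 kJ
dG = -7.1140 + 733.4391 = 726.3251 kJ (non-spontaneous)

dG = 726.3251 kJ, non-spontaneous


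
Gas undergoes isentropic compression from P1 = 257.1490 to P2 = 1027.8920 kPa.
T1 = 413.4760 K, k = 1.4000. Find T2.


(k-1)/k = 0.2857
(P2/P1)^exp = 1.4857
T2 = 413.4760 * 1.4857 = 614.3028 K

614.3028 K


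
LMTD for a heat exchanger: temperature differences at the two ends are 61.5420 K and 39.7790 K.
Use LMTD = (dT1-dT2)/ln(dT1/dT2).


dT1/dT2 = 1.5471
ln(dT1/dT2) = 0.4364
LMTD = 21.7630 / 0.4364 = 49.8716 K

49.8716 K


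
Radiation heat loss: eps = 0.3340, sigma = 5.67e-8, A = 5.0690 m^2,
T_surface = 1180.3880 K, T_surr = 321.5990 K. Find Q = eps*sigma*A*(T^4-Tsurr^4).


T^4 = 1.9413e+12
Tsurr^4 = 1.0697e+10
Q = 0.3340 * 5.67e-8 * 5.0690 * 1.9306e+12 = 185332.3941 W

185332.3941 W
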